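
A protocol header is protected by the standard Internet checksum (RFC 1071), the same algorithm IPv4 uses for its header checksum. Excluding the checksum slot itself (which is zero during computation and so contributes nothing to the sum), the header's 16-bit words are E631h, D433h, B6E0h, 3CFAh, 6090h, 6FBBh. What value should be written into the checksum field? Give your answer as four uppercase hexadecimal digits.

8173

One's-complement addition (fold any carry out of bit 15 back into bit 0):
  0xE631 + 0xD433 = 0x1BA64 → wrap carry → 0xBA65
  0xBA65 + 0xB6E0 = 0x17145 → wrap carry → 0x7146
  0x7146 + 0x3CFA = 0x0AE40
  0xAE40 + 0x6090 = 0x10ED0 → wrap carry → 0x0ED1
  0x0ED1 + 0x6FBB = 0x07E8C
One's-complement sum = 0x7E8C.
Checksum = ~0x7E8C & 0xFFFF = 0x8173.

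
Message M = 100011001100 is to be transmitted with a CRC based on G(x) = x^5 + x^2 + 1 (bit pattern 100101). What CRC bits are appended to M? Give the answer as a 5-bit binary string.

Append 5 zeros: 10001100110000000. Divide by 100101 (XOR where the leading bit is 1):
  pos 0: 100011 XOR 100101 = 000110
  pos 3: 110001 XOR 100101 = 010100
  pos 4: 101001 XOR 100101 = 001100
  pos 6: 110000 XOR 100101 = 010101
  pos 7: 101010 XOR 100101 = 001111
  pos 9: 111100 XOR 100101 = 011001
  pos 10: 110010 XOR 100101 = 010111
  pos 11: 101110 XOR 100101 = 001011
Remainder (last 5 bits) = 01011. This is the CRC / FCS.

01011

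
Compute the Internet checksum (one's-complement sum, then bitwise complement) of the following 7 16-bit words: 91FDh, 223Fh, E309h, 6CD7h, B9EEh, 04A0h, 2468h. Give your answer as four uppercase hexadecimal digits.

One's-complement addition (fold any carry out of bit 15 back into bit 0):
  0x91FD + 0x223F = 0x0B43C
  0xB43C + 0xE309 = 0x19745 → wrap carry → 0x9746
  0x9746 + 0x6CD7 = 0x1041D → wrap carry → 0x041E
  0x041E + 0xB9EE = 0x0BE0C
  0xBE0C + 0x04A0 = 0x0C2AC
  0xC2AC + 0x2468 = 0x0E714
One's-complement sum = 0xE714.
Checksum = ~0xE714 & 0xFFFF = 0x18EB.

18EB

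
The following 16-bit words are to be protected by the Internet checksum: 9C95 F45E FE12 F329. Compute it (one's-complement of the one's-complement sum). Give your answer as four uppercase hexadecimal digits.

One's-complement addition (fold any carry out of bit 15 back into bit 0):
  0x9C95 + 0xF45E = 0x190F3 → wrap carry → 0x90F4
  0x90F4 + 0xFE12 = 0x18F06 → wrap carry → 0x8F07
  0x8F07 + 0xF329 = 0x18230 → wrap carry → 0x8231
One's-complement sum = 0x8231.
Checksum = ~0x8231 & 0xFFFF = 0x7DCE.

7DCE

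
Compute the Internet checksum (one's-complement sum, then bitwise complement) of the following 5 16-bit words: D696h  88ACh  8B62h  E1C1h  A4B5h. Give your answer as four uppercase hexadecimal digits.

One's-complement addition (fold any carry out of bit 15 back into bit 0):
  0xD696 + 0x88AC = 0x15F42 → wrap carry → 0x5F43
  0x5F43 + 0x8B62 = 0x0EAA5
  0xEAA5 + 0xE1C1 = 0x1CC66 → wrap carry → 0xCC67
  0xCC67 + 0xA4B5 = 0x1711C → wrap carry → 0x711D
One's-complement sum = 0x711D.
Checksum = ~0x711D & 0xFFFF = 0x8EE2.

8EE2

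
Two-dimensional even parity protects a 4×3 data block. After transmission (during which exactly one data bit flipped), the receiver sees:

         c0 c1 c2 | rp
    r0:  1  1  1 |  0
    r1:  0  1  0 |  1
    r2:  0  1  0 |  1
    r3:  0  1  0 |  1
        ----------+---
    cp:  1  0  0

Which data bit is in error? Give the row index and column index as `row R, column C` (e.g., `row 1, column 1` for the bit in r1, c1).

Recompute each row's even parity and compare to rp:
  r0: data parity 1, sent rp 0 → mismatch
  r1: data parity 1, sent rp 1 → ok
  r2: data parity 1, sent rp 1 → ok
  r3: data parity 1, sent rp 1 → ok
Recompute each column's even parity and compare to cp:
  c0: data parity 1, sent cp 1 → ok
  c1: data parity 0, sent cp 0 → ok
  c2: data parity 1, sent cp 0 → mismatch
Exactly one row (r0) and one column (c2) fail → the flipped bit is at their intersection.

row 0, column 2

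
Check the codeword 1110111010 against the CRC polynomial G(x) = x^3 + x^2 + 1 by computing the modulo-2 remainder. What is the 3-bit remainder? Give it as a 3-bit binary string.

100

Modulo-2 division of 1110111010 by 1101:
  pos 0: 1110 XOR 1101 = 0011
  pos 2: 1111 XOR 1101 = 0010
  pos 4: 1010 XOR 1101 = 0111
  pos 5: 1111 XOR 1101 = 0010
Remainder = 100 (nonzero — an error is detected).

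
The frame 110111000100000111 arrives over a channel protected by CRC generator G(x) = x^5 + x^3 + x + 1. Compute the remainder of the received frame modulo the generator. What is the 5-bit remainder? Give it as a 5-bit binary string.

11111

Modulo-2 division of 110111000100000111 by 101011:
  pos 0: 110111 XOR 101011 = 011100
  pos 1: 111000 XOR 101011 = 010011
  pos 2: 100110 XOR 101011 = 001101
  pos 4: 110101 XOR 101011 = 011110
  pos 5: 111100 XOR 101011 = 010111
  pos 6: 101110 XOR 101011 = 000101
  pos 9: 101000 XOR 101011 = 000011
Remainder = 11111 (nonzero — an error is detected).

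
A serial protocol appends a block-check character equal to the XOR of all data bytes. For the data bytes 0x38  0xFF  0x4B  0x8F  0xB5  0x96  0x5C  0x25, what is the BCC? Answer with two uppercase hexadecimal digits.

59

XOR the bytes together:
  start with 0x38
  0x38 ⊕ 0xFF = 0xC7
  0xC7 ⊕ 0x4B = 0x8C
  0x8C ⊕ 0x8F = 0x03
  0x03 ⊕ 0xB5 = 0xB6
  0xB6 ⊕ 0x96 = 0x20
  0x20 ⊕ 0x5C = 0x7C
  0x7C ⊕ 0x25 = 0x59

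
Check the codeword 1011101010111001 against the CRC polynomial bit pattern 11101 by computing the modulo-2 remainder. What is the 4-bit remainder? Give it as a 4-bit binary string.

Modulo-2 division of 1011101010111001 by 11101:
  pos 0: 10111 XOR 11101 = 01010
  pos 1: 10100 XOR 11101 = 01001
  pos 2: 10011 XOR 11101 = 01110
  pos 3: 11100 XOR 11101 = 00001
  pos 7: 11011 XOR 11101 = 00110
  pos 9: 11010 XOR 11101 = 00111
  pos 11: 11101 XOR 11101 = 00000
Remainder = 0000 (zero — the frame passes the CRC check).

0000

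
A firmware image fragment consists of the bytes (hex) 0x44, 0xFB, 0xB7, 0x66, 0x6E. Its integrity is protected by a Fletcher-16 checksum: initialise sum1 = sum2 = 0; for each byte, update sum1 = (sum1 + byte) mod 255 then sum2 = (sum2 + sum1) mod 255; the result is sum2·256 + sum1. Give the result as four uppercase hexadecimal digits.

A7CC

Running sums (mod 255):
  after byte 0 (0x44): sum1=68, sum2=68
  after byte 1 (0xFB): sum1=64, sum2=132
  after byte 2 (0xB7): sum1=247, sum2=124
  after byte 3 (0x66): sum1=94, sum2=218
  after byte 4 (0x6E): sum1=204, sum2=167
Checksum = sum2·256 + sum1 = 167·256 + 204 = 42956 = 0xA7CC.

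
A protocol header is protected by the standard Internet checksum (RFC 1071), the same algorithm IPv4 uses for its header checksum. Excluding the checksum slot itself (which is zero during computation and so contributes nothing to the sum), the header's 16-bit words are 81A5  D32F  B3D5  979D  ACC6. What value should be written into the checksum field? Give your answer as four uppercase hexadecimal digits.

One's-complement addition (fold any carry out of bit 15 back into bit 0):
  0x81A5 + 0xD32F = 0x154D4 → wrap carry → 0x54D5
  0x54D5 + 0xB3D5 = 0x108AA → wrap carry → 0x08AB
  0x08AB + 0x979D = 0x0A048
  0xA048 + 0xACC6 = 0x14D0E → wrap carry → 0x4D0F
One's-complement sum = 0x4D0F.
Checksum = ~0x4D0F & 0xFFFF = 0xB2F0.

B2F0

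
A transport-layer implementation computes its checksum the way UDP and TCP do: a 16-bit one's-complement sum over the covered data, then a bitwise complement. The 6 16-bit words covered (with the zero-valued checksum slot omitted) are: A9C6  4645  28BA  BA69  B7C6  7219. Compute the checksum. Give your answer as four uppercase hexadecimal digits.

02F0

One's-complement addition (fold any carry out of bit 15 back into bit 0):
  0xA9C6 + 0x4645 = 0x0F00B
  0xF00B + 0x28BA = 0x118C5 → wrap carry → 0x18C6
  0x18C6 + 0xBA69 = 0x0D32F
  0xD32F + 0xB7C6 = 0x18AF5 → wrap carry → 0x8AF6
  0x8AF6 + 0x7219 = 0x0FD0F
One's-complement sum = 0xFD0F.
Checksum = ~0xFD0F & 0xFFFF = 0x02F0.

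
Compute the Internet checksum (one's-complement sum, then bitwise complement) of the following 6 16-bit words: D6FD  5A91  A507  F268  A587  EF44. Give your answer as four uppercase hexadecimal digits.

A233

One's-complement addition (fold any carry out of bit 15 back into bit 0):
  0xD6FD + 0x5A91 = 0x1318E → wrap carry → 0x318F
  0x318F + 0xA507 = 0x0D696
  0xD696 + 0xF268 = 0x1C8FE → wrap carry → 0xC8FF
  0xC8FF + 0xA587 = 0x16E86 → wrap carry → 0x6E87
  0x6E87 + 0xEF44 = 0x15DCB → wrap carry → 0x5DCC
One's-complement sum = 0x5DCC.
Checksum = ~0x5DCC & 0xFFFF = 0xA233.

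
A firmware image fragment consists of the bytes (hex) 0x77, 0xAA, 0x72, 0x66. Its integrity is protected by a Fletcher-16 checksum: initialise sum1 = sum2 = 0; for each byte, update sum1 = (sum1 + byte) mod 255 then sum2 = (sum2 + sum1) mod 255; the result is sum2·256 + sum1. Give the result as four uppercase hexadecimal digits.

29FA

Running sums (mod 255):
  after byte 0 (0x77): sum1=119, sum2=119
  after byte 1 (0xAA): sum1=34, sum2=153
  after byte 2 (0x72): sum1=148, sum2=46
  after byte 3 (0x66): sum1=250, sum2=41
Checksum = sum2·256 + sum1 = 41·256 + 250 = 10746 = 0x29FA.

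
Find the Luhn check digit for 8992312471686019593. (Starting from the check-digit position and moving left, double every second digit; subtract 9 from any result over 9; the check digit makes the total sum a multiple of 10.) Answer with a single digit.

1

Partial digits right→left: 3 9 5 9 1 0 6 8 6 1 7 4 2 1 3 2 9 9 8
Double every second digit counting from the check-digit position (so the 1st, 3rd, 5th, ... of the partial from the right).
  doubled (with −9 where >9): 6 1 2 3 3 5 4 6 9 7 → sum 46
  kept as-is: 9 9 0 8 1 4 1 2 9 → sum 43
Total = 46 + 43 = 89.
Check digit = (10 − (89 mod 10)) mod 10 = 1.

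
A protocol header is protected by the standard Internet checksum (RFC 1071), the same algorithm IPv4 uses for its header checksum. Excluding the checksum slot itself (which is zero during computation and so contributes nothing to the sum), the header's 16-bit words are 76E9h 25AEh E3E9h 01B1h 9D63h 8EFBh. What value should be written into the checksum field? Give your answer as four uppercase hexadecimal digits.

516E

One's-complement addition (fold any carry out of bit 15 back into bit 0):
  0x76E9 + 0x25AE = 0x09C97
  0x9C97 + 0xE3E9 = 0x18080 → wrap carry → 0x8081
  0x8081 + 0x01B1 = 0x08232
  0x8232 + 0x9D63 = 0x11F95 → wrap carry → 0x1F96
  0x1F96 + 0x8EFB = 0x0AE91
One's-complement sum = 0xAE91.
Checksum = ~0xAE91 & 0xFFFF = 0x516E.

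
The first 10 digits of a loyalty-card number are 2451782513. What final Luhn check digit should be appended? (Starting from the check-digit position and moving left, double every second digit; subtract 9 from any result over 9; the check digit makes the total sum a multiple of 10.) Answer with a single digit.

Partial digits right→left: 3 1 5 2 8 7 1 5 4 2
Double every second digit counting from the check-digit position (so the 1st, 3rd, 5th, ... of the partial from the right).
  doubled (with −9 where >9): 6 1 7 2 8 → sum 24
  kept as-is: 1 2 7 5 2 → sum 17
Total = 24 + 17 = 41.
Check digit = (10 − (41 mod 10)) mod 10 = 9.

9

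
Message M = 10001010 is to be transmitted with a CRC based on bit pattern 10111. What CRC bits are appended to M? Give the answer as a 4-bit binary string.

1000

Append 4 zeros: 100010100000. Divide by 10111 (XOR where the leading bit is 1):
  pos 0: 10001 XOR 10111 = 00110
  pos 2: 11001 XOR 10111 = 01110
  pos 3: 11100 XOR 10111 = 01011
  pos 4: 10110 XOR 10111 = 00001
Remainder (last 4 bits) = 1000. This is the CRC / FCS.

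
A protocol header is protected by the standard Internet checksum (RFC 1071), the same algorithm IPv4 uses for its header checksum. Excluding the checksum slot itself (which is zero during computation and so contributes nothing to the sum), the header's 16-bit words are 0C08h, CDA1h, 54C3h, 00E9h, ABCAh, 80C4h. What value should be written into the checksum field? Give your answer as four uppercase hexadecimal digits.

One's-complement addition (fold any carry out of bit 15 back into bit 0):
  0x0C08 + 0xCDA1 = 0x0D9A9
  0xD9A9 + 0x54C3 = 0x12E6C → wrap carry → 0x2E6D
  0x2E6D + 0x00E9 = 0x02F56
  0x2F56 + 0xABCA = 0x0DB20
  0xDB20 + 0x80C4 = 0x15BE4 → wrap carry → 0x5BE5
One's-complement sum = 0x5BE5.
Checksum = ~0x5BE5 & 0xFFFF = 0xA41A.

A41A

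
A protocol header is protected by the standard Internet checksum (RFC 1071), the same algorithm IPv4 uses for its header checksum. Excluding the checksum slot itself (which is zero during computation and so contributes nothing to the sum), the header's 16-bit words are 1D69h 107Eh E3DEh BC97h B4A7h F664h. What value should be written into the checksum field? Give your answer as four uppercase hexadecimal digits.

One's-complement addition (fold any carry out of bit 15 back into bit 0):
  0x1D69 + 0x107E = 0x02DE7
  0x2DE7 + 0xE3DE = 0x111C5 → wrap carry → 0x11C6
  0x11C6 + 0xBC97 = 0x0CE5D
  0xCE5D + 0xB4A7 = 0x18304 → wrap carry → 0x8305
  0x8305 + 0xF664 = 0x17969 → wrap carry → 0x796A
One's-complement sum = 0x796A.
Checksum = ~0x796A & 0xFFFF = 0x8695.

8695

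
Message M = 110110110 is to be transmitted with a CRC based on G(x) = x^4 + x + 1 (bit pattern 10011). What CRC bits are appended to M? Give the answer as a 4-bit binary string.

0100

Append 4 zeros: 1101101100000. Divide by 10011 (XOR where the leading bit is 1):
  pos 0: 11011 XOR 10011 = 01000
  pos 1: 10000 XOR 10011 = 00011
  pos 4: 11110 XOR 10011 = 01101
  pos 5: 11010 XOR 10011 = 01001
  pos 6: 10010 XOR 10011 = 00001
Remainder (last 4 bits) = 0100. This is the CRC / FCS.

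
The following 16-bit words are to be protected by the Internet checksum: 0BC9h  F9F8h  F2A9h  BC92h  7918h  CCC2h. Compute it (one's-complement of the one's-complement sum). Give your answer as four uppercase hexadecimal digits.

0526

One's-complement addition (fold any carry out of bit 15 back into bit 0):
  0x0BC9 + 0xF9F8 = 0x105C1 → wrap carry → 0x05C2
  0x05C2 + 0xF2A9 = 0x0F86B
  0xF86B + 0xBC92 = 0x1B4FD → wrap carry → 0xB4FE
  0xB4FE + 0x7918 = 0x12E16 → wrap carry → 0x2E17
  0x2E17 + 0xCCC2 = 0x0FAD9
One's-complement sum = 0xFAD9.
Checksum = ~0xFAD9 & 0xFFFF = 0x0526.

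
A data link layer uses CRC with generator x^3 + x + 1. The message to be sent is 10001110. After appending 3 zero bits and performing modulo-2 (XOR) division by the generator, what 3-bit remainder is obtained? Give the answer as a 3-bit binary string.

111

Append 3 zeros: 10001110000. Divide by 1011 (XOR where the leading bit is 1):
  pos 0: 1000 XOR 1011 = 0011
  pos 2: 1111 XOR 1011 = 0100
  pos 3: 1001 XOR 1011 = 0010
  pos 5: 1000 XOR 1011 = 0011
  pos 7: 1100 XOR 1011 = 0111
Remainder (last 3 bits) = 111. This is the CRC / FCS.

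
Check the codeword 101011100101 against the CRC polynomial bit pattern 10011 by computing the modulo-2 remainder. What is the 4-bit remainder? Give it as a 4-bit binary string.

0000

Modulo-2 division of 101011100101 by 10011:
  pos 0: 10101 XOR 10011 = 00110
  pos 2: 11011 XOR 10011 = 01000
  pos 3: 10000 XOR 10011 = 00011
  pos 6: 11010 XOR 10011 = 01001
  pos 7: 10011 XOR 10011 = 00000
Remainder = 0000 (zero — the frame passes the CRC check).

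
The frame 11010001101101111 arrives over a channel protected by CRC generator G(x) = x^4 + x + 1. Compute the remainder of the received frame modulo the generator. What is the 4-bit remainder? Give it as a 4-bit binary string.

Modulo-2 division of 11010001101101111 by 10011:
  pos 0: 11010 XOR 10011 = 01001
  pos 1: 10010 XOR 10011 = 00001
  pos 5: 10110 XOR 10011 = 00101
  pos 7: 10111 XOR 10011 = 00100
  pos 9: 10001 XOR 10011 = 00010
  pos 12: 10111 XOR 10011 = 00100
Remainder = 0100 (nonzero — an error is detected).

0100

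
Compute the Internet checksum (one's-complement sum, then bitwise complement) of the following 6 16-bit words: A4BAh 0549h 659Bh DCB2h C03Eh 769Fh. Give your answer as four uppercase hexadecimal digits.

One's-complement addition (fold any carry out of bit 15 back into bit 0):
  0xA4BA + 0x0549 = 0x0AA03
  0xAA03 + 0x659B = 0x10F9E → wrap carry → 0x0F9F
  0x0F9F + 0xDCB2 = 0x0EC51
  0xEC51 + 0xC03E = 0x1AC8F → wrap carry → 0xAC90
  0xAC90 + 0x769F = 0x1232F → wrap carry → 0x2330
One's-complement sum = 0x2330.
Checksum = ~0x2330 & 0xFFFF = 0xDCCF.

DCCF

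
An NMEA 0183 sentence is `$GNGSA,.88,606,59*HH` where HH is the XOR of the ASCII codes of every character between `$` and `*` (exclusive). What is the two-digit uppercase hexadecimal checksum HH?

XOR the ASCII codes of the payload characters:
  'G' = 0x47 → acc = 0x47
  'N' = 0x4E → acc = 0x09
  'G' = 0x47 → acc = 0x4E
  'S' = 0x53 → acc = 0x1D
  'A' = 0x41 → acc = 0x5C
  ',' = 0x2C → acc = 0x70
  '.' = 0x2E → acc = 0x5E
  '8' = 0x38 → acc = 0x66
  '8' = 0x38 → acc = 0x5E
  ',' = 0x2C → acc = 0x72
  '6' = 0x36 → acc = 0x44
  '0' = 0x30 → acc = 0x74
  '6' = 0x36 → acc = 0x42
  ',' = 0x2C → acc = 0x6E
  '5' = 0x35 → acc = 0x5B
  '9' = 0x39 → acc = 0x62
Checksum = 0x62.

62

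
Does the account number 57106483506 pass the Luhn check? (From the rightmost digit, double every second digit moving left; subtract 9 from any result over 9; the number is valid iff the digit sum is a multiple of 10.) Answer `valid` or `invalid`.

valid

From the right, keep odd positions and double even positions (subtract 9 from any doubled value over 9):
  doubled (positions 2,4,...): 0 6 8 0 5 → sum 19
  kept (positions 1,3,...): 6 5 8 6 1 5 → sum 31
Total = 50.
50 mod 10 = 0, so the number is valid.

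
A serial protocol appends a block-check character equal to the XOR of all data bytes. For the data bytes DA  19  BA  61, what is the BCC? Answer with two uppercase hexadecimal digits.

XOR the bytes together:
  start with 0xDA
  0xDA ⊕ 0x19 = 0xC3
  0xC3 ⊕ 0xBA = 0x79
  0x79 ⊕ 0x61 = 0x18

18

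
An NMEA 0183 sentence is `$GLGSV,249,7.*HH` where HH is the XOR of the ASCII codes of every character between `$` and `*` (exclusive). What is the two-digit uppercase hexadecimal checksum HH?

6F

XOR the ASCII codes of the payload characters:
  'G' = 0x47 → acc = 0x47
  'L' = 0x4C → acc = 0x0B
  'G' = 0x47 → acc = 0x4C
  'S' = 0x53 → acc = 0x1F
  'V' = 0x56 → acc = 0x49
  ',' = 0x2C → acc = 0x65
  '2' = 0x32 → acc = 0x57
  '4' = 0x34 → acc = 0x63
  '9' = 0x39 → acc = 0x5A
  ',' = 0x2C → acc = 0x76
  '7' = 0x37 → acc = 0x41
  '.' = 0x2E → acc = 0x6F
Checksum = 0x6F.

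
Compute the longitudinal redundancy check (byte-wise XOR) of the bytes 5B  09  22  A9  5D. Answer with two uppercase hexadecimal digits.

84

XOR the bytes together:
  start with 0x5B
  0x5B ⊕ 0x09 = 0x52
  0x52 ⊕ 0x22 = 0x70
  0x70 ⊕ 0xA9 = 0xD9
  0xD9 ⊕ 0x5D = 0x84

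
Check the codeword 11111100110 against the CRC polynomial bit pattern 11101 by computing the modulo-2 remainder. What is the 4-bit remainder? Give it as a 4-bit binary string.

0000

Modulo-2 division of 11111100110 by 11101:
  pos 0: 11111 XOR 11101 = 00010
  pos 3: 10100 XOR 11101 = 01001
  pos 4: 10011 XOR 11101 = 01110
  pos 5: 11101 XOR 11101 = 00000
Remainder = 0000 (zero — the frame passes the CRC check).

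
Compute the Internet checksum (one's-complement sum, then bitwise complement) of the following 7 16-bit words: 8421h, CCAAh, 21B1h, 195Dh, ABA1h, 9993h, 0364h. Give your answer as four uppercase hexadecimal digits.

One's-complement addition (fold any carry out of bit 15 back into bit 0):
  0x8421 + 0xCCAA = 0x150CB → wrap carry → 0x50CC
  0x50CC + 0x21B1 = 0x0727D
  0x727D + 0x195D = 0x08BDA
  0x8BDA + 0xABA1 = 0x1377B → wrap carry → 0x377C
  0x377C + 0x9993 = 0x0D10F
  0xD10F + 0x0364 = 0x0D473
One's-complement sum = 0xD473.
Checksum = ~0xD473 & 0xFFFF = 0x2B8C.

2B8C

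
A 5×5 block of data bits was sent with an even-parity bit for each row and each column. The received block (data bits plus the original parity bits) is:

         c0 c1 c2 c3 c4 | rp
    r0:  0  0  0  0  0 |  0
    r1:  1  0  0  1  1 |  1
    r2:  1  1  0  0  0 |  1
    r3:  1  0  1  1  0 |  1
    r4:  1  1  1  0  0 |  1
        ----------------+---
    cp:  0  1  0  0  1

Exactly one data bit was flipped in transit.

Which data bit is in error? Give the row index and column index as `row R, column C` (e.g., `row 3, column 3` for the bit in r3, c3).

row 2, column 1

Recompute each row's even parity and compare to rp:
  r0: data parity 0, sent rp 0 → ok
  r1: data parity 1, sent rp 1 → ok
  r2: data parity 0, sent rp 1 → mismatch
  r3: data parity 1, sent rp 1 → ok
  r4: data parity 1, sent rp 1 → ok
Recompute each column's even parity and compare to cp:
  c0: data parity 0, sent cp 0 → ok
  c1: data parity 0, sent cp 1 → mismatch
  c2: data parity 0, sent cp 0 → ok
  c3: data parity 0, sent cp 0 → ok
  c4: data parity 1, sent cp 1 → ok
Exactly one row (r2) and one column (c1) fail → the flipped bit is at their intersection.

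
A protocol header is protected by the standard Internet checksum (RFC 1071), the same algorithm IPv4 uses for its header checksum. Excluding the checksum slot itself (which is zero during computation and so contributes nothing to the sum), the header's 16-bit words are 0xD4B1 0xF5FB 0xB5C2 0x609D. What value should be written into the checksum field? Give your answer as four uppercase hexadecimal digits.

1EF2

One's-complement addition (fold any carry out of bit 15 back into bit 0):
  0xD4B1 + 0xF5FB = 0x1CAAC → wrap carry → 0xCAAD
  0xCAAD + 0xB5C2 = 0x1806F → wrap carry → 0x8070
  0x8070 + 0x609D = 0x0E10D
One's-complement sum = 0xE10D.
Checksum = ~0xE10D & 0xFFFF = 0x1EF2.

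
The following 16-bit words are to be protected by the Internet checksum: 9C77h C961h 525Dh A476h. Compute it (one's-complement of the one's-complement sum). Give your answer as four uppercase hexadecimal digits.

One's-complement addition (fold any carry out of bit 15 back into bit 0):
  0x9C77 + 0xC961 = 0x165D8 → wrap carry → 0x65D9
  0x65D9 + 0x525D = 0x0B836
  0xB836 + 0xA476 = 0x15CAC → wrap carry → 0x5CAD
One's-complement sum = 0x5CAD.
Checksum = ~0x5CAD & 0xFFFF = 0xA352.

A352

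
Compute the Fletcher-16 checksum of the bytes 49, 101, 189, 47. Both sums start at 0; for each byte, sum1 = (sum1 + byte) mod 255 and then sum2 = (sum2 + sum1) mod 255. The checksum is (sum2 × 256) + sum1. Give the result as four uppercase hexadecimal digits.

9F83

Running sums (mod 255):
  after byte 0 (49): sum1=49, sum2=49
  after byte 1 (101): sum1=150, sum2=199
  after byte 2 (189): sum1=84, sum2=28
  after byte 3 (47): sum1=131, sum2=159
Checksum = sum2·256 + sum1 = 159·256 + 131 = 40835 = 0x9F83.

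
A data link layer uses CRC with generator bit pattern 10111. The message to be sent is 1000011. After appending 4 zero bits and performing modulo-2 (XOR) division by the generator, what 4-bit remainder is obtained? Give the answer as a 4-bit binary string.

Append 4 zeros: 10000110000. Divide by 10111 (XOR where the leading bit is 1):
  pos 0: 10000 XOR 10111 = 00111
  pos 2: 11111 XOR 10111 = 01000
  pos 3: 10000 XOR 10111 = 00111
  pos 5: 11100 XOR 10111 = 01011
  pos 6: 10110 XOR 10111 = 00001
Remainder (last 4 bits) = 0001. This is the CRC / FCS.

0001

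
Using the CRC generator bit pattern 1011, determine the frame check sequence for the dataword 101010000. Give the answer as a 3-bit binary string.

Append 3 zeros: 101010000000. Divide by 1011 (XOR where the leading bit is 1):
  pos 0: 1010 XOR 1011 = 0001
  pos 3: 1100 XOR 1011 = 0111
  pos 4: 1110 XOR 1011 = 0101
  pos 5: 1010 XOR 1011 = 0001
  pos 8: 1000 XOR 1011 = 0011
Remainder (last 3 bits) = 011. This is the CRC / FCS.

011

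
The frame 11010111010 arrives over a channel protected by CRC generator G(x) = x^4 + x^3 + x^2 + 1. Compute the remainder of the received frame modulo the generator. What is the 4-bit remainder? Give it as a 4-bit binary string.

1101

Modulo-2 division of 11010111010 by 11101:
  pos 0: 11010 XOR 11101 = 00111
  pos 2: 11111 XOR 11101 = 00010
  pos 5: 10101 XOR 11101 = 01000
  pos 6: 10000 XOR 11101 = 01101
Remainder = 1101 (nonzero — an error is detected).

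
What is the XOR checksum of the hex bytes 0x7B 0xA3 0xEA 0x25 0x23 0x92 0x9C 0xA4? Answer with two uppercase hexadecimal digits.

9E

XOR the bytes together:
  start with 0x7B
  0x7B ⊕ 0xA3 = 0xD8
  0xD8 ⊕ 0xEA = 0x32
  0x32 ⊕ 0x25 = 0x17
  0x17 ⊕ 0x23 = 0x34
  0x34 ⊕ 0x92 = 0xA6
  0xA6 ⊕ 0x9C = 0x3A
  0x3A ⊕ 0xA4 = 0x9E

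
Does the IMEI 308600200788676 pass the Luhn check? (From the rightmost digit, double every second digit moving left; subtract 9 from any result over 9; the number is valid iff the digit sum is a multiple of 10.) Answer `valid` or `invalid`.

invalid

From the right, keep odd positions and double even positions (subtract 9 from any doubled value over 9):
  doubled (positions 2,4,...): 5 7 5 0 0 3 0 → sum 20
  kept (positions 1,3,...): 6 6 8 0 2 0 8 3 → sum 33
Total = 53.
53 mod 10 = 3, so the number is invalid.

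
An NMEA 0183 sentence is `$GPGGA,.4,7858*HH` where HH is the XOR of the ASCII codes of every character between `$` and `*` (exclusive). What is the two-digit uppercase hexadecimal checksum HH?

XOR the ASCII codes of the payload characters:
  'G' = 0x47 → acc = 0x47
  'P' = 0x50 → acc = 0x17
  'G' = 0x47 → acc = 0x50
  'G' = 0x47 → acc = 0x17
  'A' = 0x41 → acc = 0x56
  ',' = 0x2C → acc = 0x7A
  '.' = 0x2E → acc = 0x54
  '4' = 0x34 → acc = 0x60
  ',' = 0x2C → acc = 0x4C
  '7' = 0x37 → acc = 0x7B
  '8' = 0x38 → acc = 0x43
  '5' = 0x35 → acc = 0x76
  '8' = 0x38 → acc = 0x4E
Checksum = 0x4E.

4E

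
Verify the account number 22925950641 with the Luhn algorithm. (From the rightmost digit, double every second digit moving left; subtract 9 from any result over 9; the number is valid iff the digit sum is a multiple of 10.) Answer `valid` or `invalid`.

From the right, keep odd positions and double even positions (subtract 9 from any doubled value over 9):
  doubled (positions 2,4,...): 8 0 9 4 4 → sum 25
  kept (positions 1,3,...): 1 6 5 5 9 2 → sum 28
Total = 53.
53 mod 10 = 3, so the number is invalid.

invalid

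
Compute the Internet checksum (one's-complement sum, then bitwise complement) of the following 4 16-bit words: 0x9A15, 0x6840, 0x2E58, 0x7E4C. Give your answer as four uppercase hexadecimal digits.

5105

One's-complement addition (fold any carry out of bit 15 back into bit 0):
  0x9A15 + 0x6840 = 0x10255 → wrap carry → 0x0256
  0x0256 + 0x2E58 = 0x030AE
  0x30AE + 0x7E4C = 0x0AEFA
One's-complement sum = 0xAEFA.
Checksum = ~0xAEFA & 0xFFFF = 0x5105.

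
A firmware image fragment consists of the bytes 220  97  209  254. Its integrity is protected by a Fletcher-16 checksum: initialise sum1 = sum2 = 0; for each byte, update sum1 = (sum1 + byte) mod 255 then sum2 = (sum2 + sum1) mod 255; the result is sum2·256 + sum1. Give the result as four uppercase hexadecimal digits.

Running sums (mod 255):
  after byte 0 (220): sum1=220, sum2=220
  after byte 1 (97): sum1=62, sum2=27
  after byte 2 (209): sum1=16, sum2=43
  after byte 3 (254): sum1=15, sum2=58
Checksum = sum2·256 + sum1 = 58·256 + 15 = 14863 = 0x3A0F.

3A0F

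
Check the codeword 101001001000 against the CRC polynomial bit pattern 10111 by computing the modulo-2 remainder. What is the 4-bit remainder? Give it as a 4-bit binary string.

0000

Modulo-2 division of 101001001000 by 10111:
  pos 0: 10100 XOR 10111 = 00011
  pos 3: 11100 XOR 10111 = 01011
  pos 4: 10111 XOR 10111 = 00000
Remainder = 0000 (zero — the frame passes the CRC check).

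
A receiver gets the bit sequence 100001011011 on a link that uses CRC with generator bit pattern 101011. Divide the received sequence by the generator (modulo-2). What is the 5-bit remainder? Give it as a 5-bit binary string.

00000

Modulo-2 division of 100001011011 by 101011:
  pos 0: 100001 XOR 101011 = 001010
  pos 2: 101001 XOR 101011 = 000010
  pos 6: 101011 XOR 101011 = 000000
Remainder = 00000 (zero — the frame passes the CRC check).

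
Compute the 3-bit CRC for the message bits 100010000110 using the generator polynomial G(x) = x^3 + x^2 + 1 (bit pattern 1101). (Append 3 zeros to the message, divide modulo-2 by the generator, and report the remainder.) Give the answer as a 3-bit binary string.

Append 3 zeros: 100010000110000. Divide by 1101 (XOR where the leading bit is 1):
  pos 0: 1000 XOR 1101 = 0101
  pos 1: 1011 XOR 1101 = 0110
  pos 2: 1100 XOR 1101 = 0001
  pos 5: 1000 XOR 1101 = 0101
  pos 6: 1011 XOR 1101 = 0110
  pos 7: 1101 XOR 1101 = 0000
Remainder (last 3 bits) = 000. This is the CRC / FCS.

000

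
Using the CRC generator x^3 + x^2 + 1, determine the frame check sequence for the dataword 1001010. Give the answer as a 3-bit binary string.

Append 3 zeros: 1001010000. Divide by 1101 (XOR where the leading bit is 1):
  pos 0: 1001 XOR 1101 = 0100
  pos 1: 1000 XOR 1101 = 0101
  pos 2: 1011 XOR 1101 = 0110
  pos 3: 1100 XOR 1101 = 0001
  pos 6: 1000 XOR 1101 = 0101
Remainder (last 3 bits) = 101. This is the CRC / FCS.

101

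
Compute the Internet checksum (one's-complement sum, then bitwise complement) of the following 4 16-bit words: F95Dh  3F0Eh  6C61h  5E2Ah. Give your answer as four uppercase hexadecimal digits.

FD07

One's-complement addition (fold any carry out of bit 15 back into bit 0):
  0xF95D + 0x3F0E = 0x1386B → wrap carry → 0x386C
  0x386C + 0x6C61 = 0x0A4CD
  0xA4CD + 0x5E2A = 0x102F7 → wrap carry → 0x02F8
One's-complement sum = 0x02F8.
Checksum = ~0x02F8 & 0xFFFF = 0xFD07.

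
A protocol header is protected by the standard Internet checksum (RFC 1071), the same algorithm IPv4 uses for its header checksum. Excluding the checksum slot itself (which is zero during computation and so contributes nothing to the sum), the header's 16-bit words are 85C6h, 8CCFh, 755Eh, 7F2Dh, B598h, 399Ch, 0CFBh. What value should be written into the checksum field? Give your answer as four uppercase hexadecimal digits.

FCAD

One's-complement addition (fold any carry out of bit 15 back into bit 0):
  0x85C6 + 0x8CCF = 0x11295 → wrap carry → 0x1296
  0x1296 + 0x755E = 0x087F4
  0x87F4 + 0x7F2D = 0x10721 → wrap carry → 0x0722
  0x0722 + 0xB598 = 0x0BCBA
  0xBCBA + 0x399C = 0x0F656
  0xF656 + 0x0CFB = 0x10351 → wrap carry → 0x0352
One's-complement sum = 0x0352.
Checksum = ~0x0352 & 0xFFFF = 0xFCAD.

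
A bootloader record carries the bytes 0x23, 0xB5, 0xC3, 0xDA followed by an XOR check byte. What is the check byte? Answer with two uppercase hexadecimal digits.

XOR the bytes together:
  start with 0x23
  0x23 ⊕ 0xB5 = 0x96
  0x96 ⊕ 0xC3 = 0x55
  0x55 ⊕ 0xDA = 0x8F

8F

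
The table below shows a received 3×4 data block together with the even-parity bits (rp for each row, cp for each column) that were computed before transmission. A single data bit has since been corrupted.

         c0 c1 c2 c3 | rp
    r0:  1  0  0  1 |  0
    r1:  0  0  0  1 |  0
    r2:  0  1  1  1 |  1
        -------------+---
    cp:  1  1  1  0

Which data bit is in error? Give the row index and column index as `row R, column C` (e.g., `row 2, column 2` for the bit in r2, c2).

Recompute each row's even parity and compare to rp:
  r0: data parity 0, sent rp 0 → ok
  r1: data parity 1, sent rp 0 → mismatch
  r2: data parity 1, sent rp 1 → ok
Recompute each column's even parity and compare to cp:
  c0: data parity 1, sent cp 1 → ok
  c1: data parity 1, sent cp 1 → ok
  c2: data parity 1, sent cp 1 → ok
  c3: data parity 1, sent cp 0 → mismatch
Exactly one row (r1) and one column (c3) fail → the flipped bit is at their intersection.

row 1, column 3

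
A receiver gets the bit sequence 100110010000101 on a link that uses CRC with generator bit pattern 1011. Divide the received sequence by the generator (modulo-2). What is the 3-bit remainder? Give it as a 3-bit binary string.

000

Modulo-2 division of 100110010000101 by 1011:
  pos 0: 1001 XOR 1011 = 0010
  pos 2: 1010 XOR 1011 = 0001
  pos 5: 1010 XOR 1011 = 0001
  pos 8: 1000 XOR 1011 = 0011
  pos 10: 1110 XOR 1011 = 0101
  pos 11: 1011 XOR 1011 = 0000
Remainder = 000 (zero — the frame passes the CRC check).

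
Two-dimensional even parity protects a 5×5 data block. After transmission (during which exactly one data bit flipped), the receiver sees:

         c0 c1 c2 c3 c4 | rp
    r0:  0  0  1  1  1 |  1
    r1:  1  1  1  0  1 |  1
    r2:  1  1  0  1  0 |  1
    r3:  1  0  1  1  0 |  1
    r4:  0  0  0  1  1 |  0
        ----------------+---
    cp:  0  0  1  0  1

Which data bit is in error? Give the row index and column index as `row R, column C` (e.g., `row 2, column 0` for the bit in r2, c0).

row 1, column 0

Recompute each row's even parity and compare to rp:
  r0: data parity 1, sent rp 1 → ok
  r1: data parity 0, sent rp 1 → mismatch
  r2: data parity 1, sent rp 1 → ok
  r3: data parity 1, sent rp 1 → ok
  r4: data parity 0, sent rp 0 → ok
Recompute each column's even parity and compare to cp:
  c0: data parity 1, sent cp 0 → mismatch
  c1: data parity 0, sent cp 0 → ok
  c2: data parity 1, sent cp 1 → ok
  c3: data parity 0, sent cp 0 → ok
  c4: data parity 1, sent cp 1 → ok
Exactly one row (r1) and one column (c0) fail → the flipped bit is at their intersection.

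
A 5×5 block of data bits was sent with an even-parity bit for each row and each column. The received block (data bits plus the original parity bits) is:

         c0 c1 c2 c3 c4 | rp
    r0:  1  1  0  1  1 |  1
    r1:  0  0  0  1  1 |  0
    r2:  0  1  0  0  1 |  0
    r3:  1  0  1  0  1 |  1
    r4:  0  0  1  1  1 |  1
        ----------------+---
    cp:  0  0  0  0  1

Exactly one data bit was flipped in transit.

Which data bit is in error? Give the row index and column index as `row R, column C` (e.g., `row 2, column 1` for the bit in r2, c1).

row 0, column 3

Recompute each row's even parity and compare to rp:
  r0: data parity 0, sent rp 1 → mismatch
  r1: data parity 0, sent rp 0 → ok
  r2: data parity 0, sent rp 0 → ok
  r3: data parity 1, sent rp 1 → ok
  r4: data parity 1, sent rp 1 → ok
Recompute each column's even parity and compare to cp:
  c0: data parity 0, sent cp 0 → ok
  c1: data parity 0, sent cp 0 → ok
  c2: data parity 0, sent cp 0 → ok
  c3: data parity 1, sent cp 0 → mismatch
  c4: data parity 1, sent cp 1 → ok
Exactly one row (r0) and one column (c3) fail → the flipped bit is at their intersection.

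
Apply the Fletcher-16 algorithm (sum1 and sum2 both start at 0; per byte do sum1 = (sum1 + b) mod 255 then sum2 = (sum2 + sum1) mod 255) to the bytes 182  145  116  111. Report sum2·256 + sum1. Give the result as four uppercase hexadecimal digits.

Running sums (mod 255):
  after byte 0 (182): sum1=182, sum2=182
  after byte 1 (145): sum1=72, sum2=254
  after byte 2 (116): sum1=188, sum2=187
  after byte 3 (111): sum1=44, sum2=231
Checksum = sum2·256 + sum1 = 231·256 + 44 = 59180 = 0xE72C.

E72C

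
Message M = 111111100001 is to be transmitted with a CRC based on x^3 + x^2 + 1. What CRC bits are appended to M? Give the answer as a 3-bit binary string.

Append 3 zeros: 111111100001000. Divide by 1101 (XOR where the leading bit is 1):
  pos 0: 1111 XOR 1101 = 0010
  pos 2: 1011 XOR 1101 = 0110
  pos 3: 1101 XOR 1101 = 0000
  pos 11: 1000 XOR 1101 = 0101
Remainder (last 3 bits) = 101. This is the CRC / FCS.

101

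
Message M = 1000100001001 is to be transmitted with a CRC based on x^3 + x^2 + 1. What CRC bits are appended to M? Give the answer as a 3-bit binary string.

Append 3 zeros: 1000100001001000. Divide by 1101 (XOR where the leading bit is 1):
  pos 0: 1000 XOR 1101 = 0101
  pos 1: 1011 XOR 1101 = 0110
  pos 2: 1100 XOR 1101 = 0001
  pos 5: 1000 XOR 1101 = 0101
  pos 6: 1011 XOR 1101 = 0110
  pos 7: 1100 XOR 1101 = 0001
  pos 10: 1010 XOR 1101 = 0111
  pos 11: 1110 XOR 1101 = 0011
Remainder (last 3 bits) = 110. This is the CRC / FCS.

110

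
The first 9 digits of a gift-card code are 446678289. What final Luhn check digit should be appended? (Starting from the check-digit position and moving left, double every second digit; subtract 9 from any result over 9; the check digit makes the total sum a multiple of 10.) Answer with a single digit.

5

Partial digits right→left: 9 8 2 8 7 6 6 4 4
Double every second digit counting from the check-digit position (so the 1st, 3rd, 5th, ... of the partial from the right).
  doubled (with −9 where >9): 9 4 5 3 8 → sum 29
  kept as-is: 8 8 6 4 → sum 26
Total = 29 + 26 = 55.
Check digit = (10 − (55 mod 10)) mod 10 = 5.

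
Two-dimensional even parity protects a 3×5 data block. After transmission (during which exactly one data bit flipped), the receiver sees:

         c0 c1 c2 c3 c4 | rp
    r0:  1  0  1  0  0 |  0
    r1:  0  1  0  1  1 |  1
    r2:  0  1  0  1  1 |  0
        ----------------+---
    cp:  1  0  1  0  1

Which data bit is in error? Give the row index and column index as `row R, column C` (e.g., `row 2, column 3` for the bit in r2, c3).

Recompute each row's even parity and compare to rp:
  r0: data parity 0, sent rp 0 → ok
  r1: data parity 1, sent rp 1 → ok
  r2: data parity 1, sent rp 0 → mismatch
Recompute each column's even parity and compare to cp:
  c0: data parity 1, sent cp 1 → ok
  c1: data parity 0, sent cp 0 → ok
  c2: data parity 1, sent cp 1 → ok
  c3: data parity 0, sent cp 0 → ok
  c4: data parity 0, sent cp 1 → mismatch
Exactly one row (r2) and one column (c4) fail → the flipped bit is at their intersection.

row 2, column 4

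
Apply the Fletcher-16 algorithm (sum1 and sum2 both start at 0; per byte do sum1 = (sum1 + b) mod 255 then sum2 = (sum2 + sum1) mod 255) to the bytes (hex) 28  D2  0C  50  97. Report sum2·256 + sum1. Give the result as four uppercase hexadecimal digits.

70EE

Running sums (mod 255):
  after byte 0 (28): sum1=40, sum2=40
  after byte 1 (D2): sum1=250, sum2=35
  after byte 2 (0C): sum1=7, sum2=42
  after byte 3 (50): sum1=87, sum2=129
  after byte 4 (97): sum1=238, sum2=112
Checksum = sum2·256 + sum1 = 112·256 + 238 = 28910 = 0x70EE.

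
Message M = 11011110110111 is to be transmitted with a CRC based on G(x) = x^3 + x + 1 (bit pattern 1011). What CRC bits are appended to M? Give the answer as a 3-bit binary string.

Append 3 zeros: 11011110110111000. Divide by 1011 (XOR where the leading bit is 1):
  pos 0: 1101 XOR 1011 = 0110
  pos 1: 1101 XOR 1011 = 0110
  pos 2: 1101 XOR 1011 = 0110
  pos 3: 1101 XOR 1011 = 0110
  pos 4: 1100 XOR 1011 = 0111
  pos 5: 1111 XOR 1011 = 0100
  pos 6: 1001 XOR 1011 = 0010
  pos 8: 1001 XOR 1011 = 0010
  pos 10: 1011 XOR 1011 = 0000
Remainder (last 3 bits) = 000. This is the CRC / FCS.

000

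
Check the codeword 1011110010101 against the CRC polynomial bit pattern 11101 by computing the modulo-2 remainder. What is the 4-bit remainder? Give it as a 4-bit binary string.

Modulo-2 division of 1011110010101 by 11101:
  pos 0: 10111 XOR 11101 = 01010
  pos 1: 10101 XOR 11101 = 01000
  pos 2: 10000 XOR 11101 = 01101
  pos 3: 11010 XOR 11101 = 00111
  pos 5: 11110 XOR 11101 = 00011
  pos 8: 11101 XOR 11101 = 00000
Remainder = 0000 (zero — the frame passes the CRC check).

0000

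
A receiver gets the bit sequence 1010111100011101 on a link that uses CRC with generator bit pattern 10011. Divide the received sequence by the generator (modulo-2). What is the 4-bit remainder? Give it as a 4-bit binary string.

0100

Modulo-2 division of 1010111100011101 by 10011:
  pos 0: 10101 XOR 10011 = 00110
  pos 2: 11011 XOR 10011 = 01000
  pos 3: 10001 XOR 10011 = 00010
  pos 6: 10000 XOR 10011 = 00011
  pos 9: 11111 XOR 10011 = 01100
  pos 10: 11000 XOR 10011 = 01011
  pos 11: 10111 XOR 10011 = 00100
Remainder = 0100 (nonzero — an error is detected).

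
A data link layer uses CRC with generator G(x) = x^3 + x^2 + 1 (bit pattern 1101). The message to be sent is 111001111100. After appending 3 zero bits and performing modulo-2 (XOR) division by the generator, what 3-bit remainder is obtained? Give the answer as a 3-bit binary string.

Append 3 zeros: 111001111100000. Divide by 1101 (XOR where the leading bit is 1):
  pos 0: 1110 XOR 1101 = 0011
  pos 2: 1101 XOR 1101 = 0000
  pos 6: 1111 XOR 1101 = 0010
  pos 8: 1000 XOR 1101 = 0101
  pos 9: 1010 XOR 1101 = 0111
  pos 10: 1110 XOR 1101 = 0011
Remainder (last 3 bits) = 110. This is the CRC / FCS.

110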